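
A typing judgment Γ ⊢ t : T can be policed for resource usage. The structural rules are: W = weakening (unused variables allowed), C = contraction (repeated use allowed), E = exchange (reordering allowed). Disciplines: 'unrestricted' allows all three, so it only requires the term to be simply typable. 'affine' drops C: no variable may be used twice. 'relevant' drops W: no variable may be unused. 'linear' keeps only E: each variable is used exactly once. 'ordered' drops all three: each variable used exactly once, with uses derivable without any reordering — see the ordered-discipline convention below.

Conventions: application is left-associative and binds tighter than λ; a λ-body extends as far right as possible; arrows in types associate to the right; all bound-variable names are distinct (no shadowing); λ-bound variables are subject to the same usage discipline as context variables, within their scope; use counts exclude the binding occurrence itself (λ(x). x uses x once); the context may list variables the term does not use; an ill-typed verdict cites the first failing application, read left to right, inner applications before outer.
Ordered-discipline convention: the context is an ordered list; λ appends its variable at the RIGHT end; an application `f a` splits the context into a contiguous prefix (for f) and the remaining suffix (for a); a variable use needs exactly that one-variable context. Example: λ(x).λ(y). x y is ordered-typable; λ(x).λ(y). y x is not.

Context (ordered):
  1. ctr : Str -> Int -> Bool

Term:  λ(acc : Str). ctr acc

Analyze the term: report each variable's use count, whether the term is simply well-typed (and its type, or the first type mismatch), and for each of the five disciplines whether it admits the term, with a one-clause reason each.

variable uses: ctr ×1, acc (λ-bound) ×1
uses in reading order: ctr, acc
typing: well-typed — term : Str -> Int -> Bool
ordered: ✓, one use each (ctr, acc); ordered split holds
linear: ✓, ctr, acc: one use apiece
affine: ✓, no duplicate uses among ctr, acc
relevant: ✓, ctr, acc: all used, weakening unneeded
unrestricted: ✓, type-checks (Str -> Int -> Bool) and nothing is barred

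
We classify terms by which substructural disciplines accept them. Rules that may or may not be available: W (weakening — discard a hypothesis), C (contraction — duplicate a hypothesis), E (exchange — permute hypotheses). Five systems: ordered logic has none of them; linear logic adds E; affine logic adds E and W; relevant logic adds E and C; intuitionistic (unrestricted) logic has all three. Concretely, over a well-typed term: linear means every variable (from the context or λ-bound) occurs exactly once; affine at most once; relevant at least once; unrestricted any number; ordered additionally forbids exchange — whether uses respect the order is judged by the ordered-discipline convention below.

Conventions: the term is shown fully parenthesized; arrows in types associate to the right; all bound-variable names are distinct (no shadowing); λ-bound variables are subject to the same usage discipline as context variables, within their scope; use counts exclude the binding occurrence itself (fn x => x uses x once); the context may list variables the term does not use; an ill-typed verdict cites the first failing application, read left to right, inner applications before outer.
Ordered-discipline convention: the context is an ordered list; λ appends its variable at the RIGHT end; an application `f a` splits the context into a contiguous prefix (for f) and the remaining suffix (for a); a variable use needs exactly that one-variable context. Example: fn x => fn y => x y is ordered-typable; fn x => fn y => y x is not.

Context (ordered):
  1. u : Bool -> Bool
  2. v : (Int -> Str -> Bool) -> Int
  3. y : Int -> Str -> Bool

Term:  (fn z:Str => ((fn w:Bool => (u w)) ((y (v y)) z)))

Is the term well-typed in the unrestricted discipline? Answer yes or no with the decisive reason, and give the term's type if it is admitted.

yes — type-checks (Str -> Bool) and nothing is barred; term : Str -> Bool
variable uses: u ×1, v ×1, y ×2, z [bound] ×1, w [bound] ×1
uses in reading order: u, w, y, v, y, z
typing: ✓ — Str -> Bool
across the five disciplines: ordered ✗ | linear ✗ | affine ✗ | relevant ✓ | unrestricted ✓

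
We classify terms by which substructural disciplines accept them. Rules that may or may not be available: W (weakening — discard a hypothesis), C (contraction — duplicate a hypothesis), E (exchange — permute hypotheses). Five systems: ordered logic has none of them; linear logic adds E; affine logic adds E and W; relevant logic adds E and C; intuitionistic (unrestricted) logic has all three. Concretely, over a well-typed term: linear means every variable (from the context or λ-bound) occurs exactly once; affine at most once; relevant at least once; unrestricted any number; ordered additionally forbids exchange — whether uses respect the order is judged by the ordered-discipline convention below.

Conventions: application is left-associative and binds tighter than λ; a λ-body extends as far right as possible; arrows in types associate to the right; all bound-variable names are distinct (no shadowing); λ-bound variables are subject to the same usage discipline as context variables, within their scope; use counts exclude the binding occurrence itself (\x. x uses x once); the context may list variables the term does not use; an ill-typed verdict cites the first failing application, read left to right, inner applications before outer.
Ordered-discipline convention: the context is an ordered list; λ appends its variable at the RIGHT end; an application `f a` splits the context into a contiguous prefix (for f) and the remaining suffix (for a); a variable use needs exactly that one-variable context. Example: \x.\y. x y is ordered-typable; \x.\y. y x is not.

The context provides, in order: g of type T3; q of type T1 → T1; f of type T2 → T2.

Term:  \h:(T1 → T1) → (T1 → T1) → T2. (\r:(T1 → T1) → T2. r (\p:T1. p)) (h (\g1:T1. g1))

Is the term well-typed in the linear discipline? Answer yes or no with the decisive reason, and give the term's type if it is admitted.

no — unused: g, q, f — weakening required
counts: g=0, q=0, f=0, h (bound)=1, r (bound)=1, p (bound)=1, g1 (bound)=1
left-to-right use order: r, p, h, g1
typing: well-typed — term : ((T1 → T1) → (T1 → T1) → T2) → T2
all disciplines: ordered ✗ · linear ✗ · affine ✓ · relevant ✗ · unrestricted ✓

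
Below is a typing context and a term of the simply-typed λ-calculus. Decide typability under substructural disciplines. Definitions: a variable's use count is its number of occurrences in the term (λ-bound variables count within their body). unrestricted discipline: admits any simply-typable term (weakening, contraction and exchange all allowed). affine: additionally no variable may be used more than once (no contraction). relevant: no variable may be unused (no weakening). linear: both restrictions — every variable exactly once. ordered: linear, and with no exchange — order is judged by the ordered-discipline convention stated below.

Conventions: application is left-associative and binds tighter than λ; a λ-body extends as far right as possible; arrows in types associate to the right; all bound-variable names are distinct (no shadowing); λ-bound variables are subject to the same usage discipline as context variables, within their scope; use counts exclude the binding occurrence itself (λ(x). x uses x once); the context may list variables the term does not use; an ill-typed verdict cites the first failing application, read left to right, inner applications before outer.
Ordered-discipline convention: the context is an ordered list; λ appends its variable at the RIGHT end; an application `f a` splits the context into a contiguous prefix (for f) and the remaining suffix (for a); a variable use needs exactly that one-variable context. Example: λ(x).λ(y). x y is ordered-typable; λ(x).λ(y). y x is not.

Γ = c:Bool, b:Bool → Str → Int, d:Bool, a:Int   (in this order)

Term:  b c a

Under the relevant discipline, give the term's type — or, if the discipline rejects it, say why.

not well-typed under relevant — the type mismatch rejects it
use counts: c: 1, b: 1, d: 0, a: 1
left-to-right use order: b, c, a
typing: ill-typed: argument of type Int where Str is required
all disciplines: ordered ✗; linear ✗; affine ✗; relevant ✗; unrestricted ✗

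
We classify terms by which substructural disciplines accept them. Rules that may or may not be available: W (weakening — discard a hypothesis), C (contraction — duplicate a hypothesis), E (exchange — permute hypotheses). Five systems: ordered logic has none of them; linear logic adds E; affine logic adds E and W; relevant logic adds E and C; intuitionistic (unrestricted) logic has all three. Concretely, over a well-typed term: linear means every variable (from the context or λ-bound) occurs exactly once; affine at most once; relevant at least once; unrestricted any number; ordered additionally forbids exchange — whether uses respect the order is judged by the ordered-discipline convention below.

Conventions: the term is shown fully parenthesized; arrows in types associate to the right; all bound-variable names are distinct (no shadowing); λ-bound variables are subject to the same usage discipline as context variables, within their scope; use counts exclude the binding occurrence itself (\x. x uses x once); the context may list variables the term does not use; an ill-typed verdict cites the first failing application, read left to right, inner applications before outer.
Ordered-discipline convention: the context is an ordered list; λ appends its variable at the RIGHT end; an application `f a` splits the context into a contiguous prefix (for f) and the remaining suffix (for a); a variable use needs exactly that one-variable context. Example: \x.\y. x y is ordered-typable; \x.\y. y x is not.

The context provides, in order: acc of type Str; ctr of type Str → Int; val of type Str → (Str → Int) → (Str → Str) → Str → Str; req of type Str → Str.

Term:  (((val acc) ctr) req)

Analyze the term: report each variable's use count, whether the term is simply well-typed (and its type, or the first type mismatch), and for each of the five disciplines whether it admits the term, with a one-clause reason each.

variable uses: acc: 1×; ctr: 1×; val: 1×; req: 1×
uses in reading order: val, acc, ctr, req
typing: the term checks, with type Str → Str
ordered: ✗, needs exchange: uses follow val, acc, ctr, req
linear: ✓, exactly-once usage across acc, ctr, val, req
affine: ✓, acc, ctr, val, req: no repeats, contraction unneeded
relevant: ✓, none of acc, ctr, val, req goes unused
unrestricted: ✓, typability at Str → Str is all that's needed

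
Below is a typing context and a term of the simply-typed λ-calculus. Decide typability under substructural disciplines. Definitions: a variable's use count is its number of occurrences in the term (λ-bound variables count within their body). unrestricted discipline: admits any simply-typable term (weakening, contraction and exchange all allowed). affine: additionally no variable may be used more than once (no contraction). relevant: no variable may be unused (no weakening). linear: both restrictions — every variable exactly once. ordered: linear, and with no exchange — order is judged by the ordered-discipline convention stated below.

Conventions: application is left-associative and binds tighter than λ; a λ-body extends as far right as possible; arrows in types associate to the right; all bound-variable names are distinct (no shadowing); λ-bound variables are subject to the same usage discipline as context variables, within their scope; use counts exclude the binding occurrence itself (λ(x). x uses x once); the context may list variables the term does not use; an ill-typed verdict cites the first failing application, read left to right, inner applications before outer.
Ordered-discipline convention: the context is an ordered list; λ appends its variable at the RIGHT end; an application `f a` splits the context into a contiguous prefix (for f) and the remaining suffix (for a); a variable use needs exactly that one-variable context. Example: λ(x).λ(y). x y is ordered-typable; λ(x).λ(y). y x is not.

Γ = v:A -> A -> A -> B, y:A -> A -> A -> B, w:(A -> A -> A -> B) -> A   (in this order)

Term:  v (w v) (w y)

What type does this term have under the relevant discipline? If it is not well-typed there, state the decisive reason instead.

term : A -> B
use counts: v: 2×, y: 1×, w: 2×
left-to-right use order: v, w, v, w, y
typing: the term checks, with type A -> B
all disciplines: ordered ✗ · linear ✗ · affine ✗ · relevant ✓ · unrestricted ✓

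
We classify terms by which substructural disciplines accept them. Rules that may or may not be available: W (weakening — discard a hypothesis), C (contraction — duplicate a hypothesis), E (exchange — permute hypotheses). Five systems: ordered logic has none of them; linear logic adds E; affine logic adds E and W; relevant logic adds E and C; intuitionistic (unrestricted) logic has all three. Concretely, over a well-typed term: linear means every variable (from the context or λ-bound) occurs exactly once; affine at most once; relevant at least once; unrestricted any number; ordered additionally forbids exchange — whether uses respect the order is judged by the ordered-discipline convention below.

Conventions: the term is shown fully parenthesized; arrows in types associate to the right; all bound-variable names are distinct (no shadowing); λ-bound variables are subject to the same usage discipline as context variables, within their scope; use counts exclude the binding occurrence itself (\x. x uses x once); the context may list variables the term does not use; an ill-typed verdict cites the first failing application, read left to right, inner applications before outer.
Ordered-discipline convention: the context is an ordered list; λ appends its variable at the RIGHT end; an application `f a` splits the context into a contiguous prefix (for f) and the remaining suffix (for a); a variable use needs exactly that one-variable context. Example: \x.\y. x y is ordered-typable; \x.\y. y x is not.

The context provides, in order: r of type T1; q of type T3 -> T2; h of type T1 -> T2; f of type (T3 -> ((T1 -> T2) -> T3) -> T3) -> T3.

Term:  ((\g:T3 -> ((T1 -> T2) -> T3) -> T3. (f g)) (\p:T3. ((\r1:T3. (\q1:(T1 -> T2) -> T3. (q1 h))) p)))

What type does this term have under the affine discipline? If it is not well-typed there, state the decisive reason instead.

term : T3
variable uses: r: 0×, q: 0×, h: 1×, f: 1×, g (λ-bound): 1×, p (λ-bound): 1×, r1 (λ-bound): 0×, q1 (λ-bound): 1×
uses in reading order: f, g, q1, h, p
typing: ✓ — T3
summary: ordered ✗ | linear ✗ | affine ✓ | relevant ✗ | unrestricted ✓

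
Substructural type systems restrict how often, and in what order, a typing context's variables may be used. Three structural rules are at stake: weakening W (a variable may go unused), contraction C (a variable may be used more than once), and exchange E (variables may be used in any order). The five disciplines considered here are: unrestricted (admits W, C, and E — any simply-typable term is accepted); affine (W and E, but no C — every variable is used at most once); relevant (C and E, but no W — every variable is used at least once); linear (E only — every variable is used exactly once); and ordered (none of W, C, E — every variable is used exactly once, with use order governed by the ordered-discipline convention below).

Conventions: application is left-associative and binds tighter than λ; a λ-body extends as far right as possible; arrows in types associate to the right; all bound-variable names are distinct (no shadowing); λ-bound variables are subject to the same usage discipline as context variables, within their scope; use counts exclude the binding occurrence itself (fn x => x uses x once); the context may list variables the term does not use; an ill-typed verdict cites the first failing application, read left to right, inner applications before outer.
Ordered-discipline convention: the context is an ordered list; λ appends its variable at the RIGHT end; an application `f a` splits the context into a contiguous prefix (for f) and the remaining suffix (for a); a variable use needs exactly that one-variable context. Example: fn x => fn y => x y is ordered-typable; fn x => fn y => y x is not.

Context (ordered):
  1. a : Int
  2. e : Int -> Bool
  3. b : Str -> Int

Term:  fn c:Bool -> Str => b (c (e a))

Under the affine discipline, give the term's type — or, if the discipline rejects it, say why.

term : (Bool -> Str) -> Int
variable uses: a: 1×; e: 1×; b: 1×; c [bound]: 1×
order of uses: b, c, e, a
typing: well-typed — term : (Bool -> Str) -> Int
per-discipline verdicts: ordered ✗ | linear ✓ | affine ✓ | relevant ✓ | unrestricted ✓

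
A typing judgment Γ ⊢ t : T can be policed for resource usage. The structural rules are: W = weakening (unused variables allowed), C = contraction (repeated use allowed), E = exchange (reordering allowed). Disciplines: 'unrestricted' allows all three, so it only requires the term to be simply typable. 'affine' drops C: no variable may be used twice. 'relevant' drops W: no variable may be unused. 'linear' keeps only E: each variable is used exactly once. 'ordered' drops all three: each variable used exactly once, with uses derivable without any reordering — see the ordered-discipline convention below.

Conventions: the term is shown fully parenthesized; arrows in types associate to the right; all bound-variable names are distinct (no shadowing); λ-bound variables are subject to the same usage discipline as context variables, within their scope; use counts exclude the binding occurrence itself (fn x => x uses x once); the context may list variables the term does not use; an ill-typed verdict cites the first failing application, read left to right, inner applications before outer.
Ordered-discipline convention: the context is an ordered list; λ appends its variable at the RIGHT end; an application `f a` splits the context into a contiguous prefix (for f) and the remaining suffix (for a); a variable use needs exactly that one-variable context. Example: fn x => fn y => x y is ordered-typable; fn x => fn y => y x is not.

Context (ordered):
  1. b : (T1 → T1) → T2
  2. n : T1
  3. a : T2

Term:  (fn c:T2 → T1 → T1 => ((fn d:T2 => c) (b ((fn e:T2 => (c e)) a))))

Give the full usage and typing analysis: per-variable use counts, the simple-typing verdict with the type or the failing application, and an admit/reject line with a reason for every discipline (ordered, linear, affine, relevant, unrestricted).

use counts: b: 1, n: 0, a: 1, c (bound): 2, d (bound): 0, e (bound): 1
left-to-right use order: c, b, c, e, a
typing: well-typed — term : (T2 → T1 → T1) → T2 → T1 → T1
ordered ✗ (needs contraction — c ×2; n, d left unused)
linear ✗ (needs contraction — c ×2; n, d left unused)
affine ✗ (needs contraction — c ×2)
relevant ✗ (n, d left unused)
unrestricted ✓ (well-typed at (T2 → T1 → T1) → T2 → T1 → T1; no restrictions here)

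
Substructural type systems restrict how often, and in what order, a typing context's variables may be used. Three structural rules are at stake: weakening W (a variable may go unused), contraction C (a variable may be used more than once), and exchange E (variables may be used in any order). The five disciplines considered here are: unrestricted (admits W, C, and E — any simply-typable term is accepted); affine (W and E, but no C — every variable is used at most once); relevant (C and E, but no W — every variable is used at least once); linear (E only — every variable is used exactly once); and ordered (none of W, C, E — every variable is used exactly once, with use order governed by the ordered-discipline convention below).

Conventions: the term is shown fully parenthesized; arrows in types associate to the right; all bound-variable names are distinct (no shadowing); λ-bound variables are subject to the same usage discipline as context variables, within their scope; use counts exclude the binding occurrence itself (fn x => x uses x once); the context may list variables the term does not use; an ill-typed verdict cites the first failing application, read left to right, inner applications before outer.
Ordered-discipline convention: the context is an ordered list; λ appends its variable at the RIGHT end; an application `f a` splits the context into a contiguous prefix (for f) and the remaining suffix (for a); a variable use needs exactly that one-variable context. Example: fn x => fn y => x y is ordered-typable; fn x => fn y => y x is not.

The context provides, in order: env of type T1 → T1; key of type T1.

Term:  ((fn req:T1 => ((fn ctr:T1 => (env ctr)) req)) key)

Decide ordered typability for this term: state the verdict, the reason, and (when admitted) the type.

yes — env, key, req, ctr once each; derivable with no W/C/E; term : T1
usage: env=1, key=1, req [bound]=1, ctr [bound]=1
left-to-right use order: env, ctr, req, key
typing: well-typed at T1
per-discipline verdicts: ordered ✓; linear ✓; affine ✓; relevant ✓; unrestricted ✓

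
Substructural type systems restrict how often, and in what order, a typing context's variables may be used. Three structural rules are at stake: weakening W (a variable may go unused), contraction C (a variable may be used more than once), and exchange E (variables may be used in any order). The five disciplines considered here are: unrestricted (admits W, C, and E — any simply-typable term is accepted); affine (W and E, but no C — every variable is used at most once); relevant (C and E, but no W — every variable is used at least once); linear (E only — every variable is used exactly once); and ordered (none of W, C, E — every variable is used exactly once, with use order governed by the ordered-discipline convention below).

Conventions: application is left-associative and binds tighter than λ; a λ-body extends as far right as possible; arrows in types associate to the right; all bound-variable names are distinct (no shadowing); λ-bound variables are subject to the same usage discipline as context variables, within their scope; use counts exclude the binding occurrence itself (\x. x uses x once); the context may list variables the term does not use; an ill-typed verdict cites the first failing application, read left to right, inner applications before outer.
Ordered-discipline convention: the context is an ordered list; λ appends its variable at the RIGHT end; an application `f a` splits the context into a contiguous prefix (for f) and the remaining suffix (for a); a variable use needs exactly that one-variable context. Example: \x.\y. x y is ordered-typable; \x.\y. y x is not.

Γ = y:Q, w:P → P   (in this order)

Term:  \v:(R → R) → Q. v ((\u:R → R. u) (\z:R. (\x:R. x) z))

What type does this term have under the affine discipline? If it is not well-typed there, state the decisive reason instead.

term : ((R → R) → Q) → Q
usage: y=0, w=0, v [bound]=1, u [bound]=1, z [bound]=1, x [bound]=1
left-to-right use order: v, u, x, z
typing: the term checks, with type ((R → R) → Q) → Q
all disciplines: ordered ✗ | linear ✗ | affine ✓ | relevant ✗ | unrestricted ✓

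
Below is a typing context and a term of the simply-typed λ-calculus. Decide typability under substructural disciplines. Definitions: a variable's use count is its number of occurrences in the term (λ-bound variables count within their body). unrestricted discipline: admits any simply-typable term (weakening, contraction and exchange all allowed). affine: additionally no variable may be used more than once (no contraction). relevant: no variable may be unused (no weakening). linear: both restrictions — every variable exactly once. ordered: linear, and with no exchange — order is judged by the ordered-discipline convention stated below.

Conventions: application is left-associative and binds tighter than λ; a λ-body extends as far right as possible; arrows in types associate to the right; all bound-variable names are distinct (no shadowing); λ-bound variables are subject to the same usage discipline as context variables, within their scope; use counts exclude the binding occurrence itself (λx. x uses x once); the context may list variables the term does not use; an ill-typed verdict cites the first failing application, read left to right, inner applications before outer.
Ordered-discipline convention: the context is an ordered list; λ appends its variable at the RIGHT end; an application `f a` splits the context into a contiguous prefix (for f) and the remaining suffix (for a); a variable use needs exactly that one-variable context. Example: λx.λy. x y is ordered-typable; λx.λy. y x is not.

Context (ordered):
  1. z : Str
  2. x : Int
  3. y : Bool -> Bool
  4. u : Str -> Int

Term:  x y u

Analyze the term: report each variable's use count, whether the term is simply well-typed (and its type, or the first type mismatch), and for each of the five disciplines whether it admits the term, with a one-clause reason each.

variable uses: z: 0×; x: 1×; y: 1×; u: 1×
order of uses: x, y, u
typing: ill-typed: can't apply a value of type Int
ordered: ✗, not simply typable
linear: ✗, fails simple typing
affine: ✗, a type mismatch blocks all five
relevant: ✗, the type mismatch rejects it
unrestricted: ✗, not simply typable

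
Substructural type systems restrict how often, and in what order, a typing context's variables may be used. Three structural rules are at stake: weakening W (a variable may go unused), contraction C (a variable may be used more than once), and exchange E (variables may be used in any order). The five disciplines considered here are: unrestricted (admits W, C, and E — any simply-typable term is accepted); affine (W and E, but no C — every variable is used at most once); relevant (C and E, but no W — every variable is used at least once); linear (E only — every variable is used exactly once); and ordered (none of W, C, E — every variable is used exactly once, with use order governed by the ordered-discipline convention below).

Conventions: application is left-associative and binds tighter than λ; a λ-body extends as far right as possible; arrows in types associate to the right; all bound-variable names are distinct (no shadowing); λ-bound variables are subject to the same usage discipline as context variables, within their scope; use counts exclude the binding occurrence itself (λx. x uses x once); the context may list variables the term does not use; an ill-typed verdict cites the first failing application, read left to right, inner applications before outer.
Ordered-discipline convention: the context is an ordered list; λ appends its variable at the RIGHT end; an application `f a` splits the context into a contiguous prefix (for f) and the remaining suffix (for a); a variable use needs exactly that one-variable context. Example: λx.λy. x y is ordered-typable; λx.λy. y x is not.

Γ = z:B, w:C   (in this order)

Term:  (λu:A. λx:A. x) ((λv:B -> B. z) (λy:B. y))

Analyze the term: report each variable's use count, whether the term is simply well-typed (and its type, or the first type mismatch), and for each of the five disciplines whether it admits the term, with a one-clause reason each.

usage: z: 1×; w: 0×; u (λ-bound): 0×; x (λ-bound): 1×; v (λ-bound): 0×; y (λ-bound): 1×
uses in reading order: x, z, y
typing: ill-typed: argument of type B where A is required
ordered: ✗, not simply typable
linear: ✗, fails simple typing
affine: ✗, a type mismatch blocks all five
relevant: ✗, the type mismatch rejects it
unrestricted: ✗, not simply typable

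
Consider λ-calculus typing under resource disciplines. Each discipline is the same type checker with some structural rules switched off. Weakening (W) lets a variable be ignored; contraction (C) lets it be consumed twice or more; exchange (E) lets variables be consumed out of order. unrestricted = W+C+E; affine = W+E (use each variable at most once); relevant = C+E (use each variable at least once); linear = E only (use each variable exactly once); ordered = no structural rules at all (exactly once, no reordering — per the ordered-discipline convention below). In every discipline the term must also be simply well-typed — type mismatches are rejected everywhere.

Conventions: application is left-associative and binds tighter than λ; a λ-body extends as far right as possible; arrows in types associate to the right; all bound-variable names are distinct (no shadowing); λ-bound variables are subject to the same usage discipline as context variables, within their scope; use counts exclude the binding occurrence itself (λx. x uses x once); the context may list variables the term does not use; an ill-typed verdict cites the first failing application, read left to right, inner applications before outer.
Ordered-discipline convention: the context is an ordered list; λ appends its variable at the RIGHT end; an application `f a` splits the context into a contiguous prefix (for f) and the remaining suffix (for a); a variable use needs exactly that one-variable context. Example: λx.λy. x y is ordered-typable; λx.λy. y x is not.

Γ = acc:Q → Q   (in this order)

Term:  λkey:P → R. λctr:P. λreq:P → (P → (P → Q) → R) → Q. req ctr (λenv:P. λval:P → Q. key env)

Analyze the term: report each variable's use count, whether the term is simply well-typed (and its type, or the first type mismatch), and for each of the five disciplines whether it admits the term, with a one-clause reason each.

variable uses: acc=0; key (bound)=1; ctr (bound)=1; req (bound)=1; env (bound)=1; val (bound)=0
left-to-right use order: req, ctr, key, env
typing: well-typed at (P → R) → P → (P → (P → (P → Q) → R) → Q) → Q
ordered: ✗ — unused: acc, val — weakening required
linear: ✗ — unused: acc, val — weakening required
affine: ✓ — no duplicate uses among acc, key, ctr, req, env, val
relevant: ✗ — unused: acc, val — weakening required
unrestricted: ✓ — well-typed at (P → R) → P → (P → (P → (P → Q) → R) → Q) → Q; no restrictions here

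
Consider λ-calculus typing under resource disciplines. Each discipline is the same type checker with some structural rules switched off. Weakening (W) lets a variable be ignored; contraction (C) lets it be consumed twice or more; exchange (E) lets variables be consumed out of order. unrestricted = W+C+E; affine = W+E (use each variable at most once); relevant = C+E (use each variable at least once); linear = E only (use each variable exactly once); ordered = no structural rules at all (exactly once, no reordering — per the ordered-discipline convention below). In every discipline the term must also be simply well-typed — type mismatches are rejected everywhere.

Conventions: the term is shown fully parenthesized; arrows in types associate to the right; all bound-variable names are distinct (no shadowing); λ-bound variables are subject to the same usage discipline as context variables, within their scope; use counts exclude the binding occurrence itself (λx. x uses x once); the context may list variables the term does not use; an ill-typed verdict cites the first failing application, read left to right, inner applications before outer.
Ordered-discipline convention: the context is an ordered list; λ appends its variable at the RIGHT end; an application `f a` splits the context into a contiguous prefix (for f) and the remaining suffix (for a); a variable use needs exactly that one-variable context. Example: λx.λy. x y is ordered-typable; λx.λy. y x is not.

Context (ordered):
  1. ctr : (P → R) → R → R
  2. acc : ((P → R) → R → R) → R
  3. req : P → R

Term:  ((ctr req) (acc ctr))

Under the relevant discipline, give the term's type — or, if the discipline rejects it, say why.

term : R
counts: ctr: 2, acc: 1, req: 1
uses in reading order: ctr, req, acc, ctr
typing: ✓ — R
per-discipline verdicts: ordered ✗ | linear ✗ | affine ✗ | relevant ✓ | unrestricted ✓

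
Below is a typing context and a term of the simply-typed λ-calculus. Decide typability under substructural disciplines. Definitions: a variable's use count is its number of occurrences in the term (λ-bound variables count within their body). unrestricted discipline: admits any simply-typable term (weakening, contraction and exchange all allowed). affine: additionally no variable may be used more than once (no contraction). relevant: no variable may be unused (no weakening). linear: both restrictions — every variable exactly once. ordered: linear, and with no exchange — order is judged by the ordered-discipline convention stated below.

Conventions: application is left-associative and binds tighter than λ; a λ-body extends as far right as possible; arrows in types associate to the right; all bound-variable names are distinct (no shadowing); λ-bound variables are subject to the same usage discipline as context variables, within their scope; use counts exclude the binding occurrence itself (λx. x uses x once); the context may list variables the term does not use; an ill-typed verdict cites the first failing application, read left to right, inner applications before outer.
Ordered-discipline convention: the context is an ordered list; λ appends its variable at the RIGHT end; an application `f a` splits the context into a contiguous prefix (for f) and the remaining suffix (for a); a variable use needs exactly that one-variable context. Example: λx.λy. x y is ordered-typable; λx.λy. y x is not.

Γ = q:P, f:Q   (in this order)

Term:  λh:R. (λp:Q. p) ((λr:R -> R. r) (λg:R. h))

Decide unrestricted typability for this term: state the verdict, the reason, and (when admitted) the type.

no — a type mismatch blocks all five
usage: q=0; f=0; h [bound]=1; p [bound]=1; r [bound]=1; g [bound]=0
order of uses: p, r, h
typing: ill-typed: argument of type R -> R where Q is required
all disciplines: ordered ✗; linear ✗; affine ✗; relevant ✗; unrestricted ✗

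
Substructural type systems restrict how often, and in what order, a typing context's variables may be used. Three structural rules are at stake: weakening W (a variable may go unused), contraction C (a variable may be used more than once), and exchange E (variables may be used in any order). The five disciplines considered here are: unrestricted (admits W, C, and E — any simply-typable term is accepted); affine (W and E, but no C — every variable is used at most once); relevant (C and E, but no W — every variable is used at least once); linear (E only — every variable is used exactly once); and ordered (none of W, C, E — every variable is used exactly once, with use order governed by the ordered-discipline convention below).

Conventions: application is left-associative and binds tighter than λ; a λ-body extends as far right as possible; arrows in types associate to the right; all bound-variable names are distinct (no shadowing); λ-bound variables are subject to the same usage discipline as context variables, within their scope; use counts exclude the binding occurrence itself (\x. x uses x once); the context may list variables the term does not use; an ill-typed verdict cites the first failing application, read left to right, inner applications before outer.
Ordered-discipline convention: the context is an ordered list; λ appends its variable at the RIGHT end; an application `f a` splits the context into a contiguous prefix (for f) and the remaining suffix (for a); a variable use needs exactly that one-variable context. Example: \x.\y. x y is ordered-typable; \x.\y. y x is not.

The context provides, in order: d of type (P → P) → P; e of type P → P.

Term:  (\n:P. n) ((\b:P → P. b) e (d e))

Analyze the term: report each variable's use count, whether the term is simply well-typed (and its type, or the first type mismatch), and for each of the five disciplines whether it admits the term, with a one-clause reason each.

usage: d ×1; e ×2; n (λ-bound) ×1; b (λ-bound) ×1
use order (left to right): n, b, e, d, e
typing: well-typed — term : P
ordered: ✗ — repeated use of e ×2
linear: ✗ — repeated use of e ×2
affine: ✗ — repeated use of e ×2
relevant: ✓ — none of d, e, n, b goes unused
unrestricted: ✓ — typability at P is all that's needed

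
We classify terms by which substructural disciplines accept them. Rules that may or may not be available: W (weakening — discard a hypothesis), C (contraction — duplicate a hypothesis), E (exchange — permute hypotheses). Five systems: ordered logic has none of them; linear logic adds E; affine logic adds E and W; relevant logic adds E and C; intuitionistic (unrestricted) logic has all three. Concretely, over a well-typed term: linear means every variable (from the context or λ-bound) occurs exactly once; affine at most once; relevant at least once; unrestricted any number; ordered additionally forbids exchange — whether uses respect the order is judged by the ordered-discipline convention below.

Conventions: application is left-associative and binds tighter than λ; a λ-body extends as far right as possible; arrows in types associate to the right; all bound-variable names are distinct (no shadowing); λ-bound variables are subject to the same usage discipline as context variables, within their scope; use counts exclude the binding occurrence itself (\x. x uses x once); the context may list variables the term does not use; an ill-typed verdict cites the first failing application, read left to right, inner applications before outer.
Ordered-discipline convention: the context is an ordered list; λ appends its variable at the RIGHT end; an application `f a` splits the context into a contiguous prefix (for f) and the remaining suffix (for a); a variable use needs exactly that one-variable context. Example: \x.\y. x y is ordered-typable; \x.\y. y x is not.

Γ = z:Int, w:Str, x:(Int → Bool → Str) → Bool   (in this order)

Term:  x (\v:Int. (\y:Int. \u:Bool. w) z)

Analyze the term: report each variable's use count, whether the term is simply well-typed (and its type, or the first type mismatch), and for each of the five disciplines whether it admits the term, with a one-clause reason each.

counts: z: 1×; w: 1×; x: 1×; v (bound): 0×; y (bound): 0×; u (bound): 0×
left-to-right use order: x, w, z
typing: well-typed — term : Bool
ordered ✗ (v, y, u left unused)
linear ✗ (v, y, u left unused)
affine ✓ (none of z, w, x, v, y, u used more than once)
relevant ✗ (v, y, u left unused)
unrestricted ✓ (type-checks (Bool) and nothing is barred)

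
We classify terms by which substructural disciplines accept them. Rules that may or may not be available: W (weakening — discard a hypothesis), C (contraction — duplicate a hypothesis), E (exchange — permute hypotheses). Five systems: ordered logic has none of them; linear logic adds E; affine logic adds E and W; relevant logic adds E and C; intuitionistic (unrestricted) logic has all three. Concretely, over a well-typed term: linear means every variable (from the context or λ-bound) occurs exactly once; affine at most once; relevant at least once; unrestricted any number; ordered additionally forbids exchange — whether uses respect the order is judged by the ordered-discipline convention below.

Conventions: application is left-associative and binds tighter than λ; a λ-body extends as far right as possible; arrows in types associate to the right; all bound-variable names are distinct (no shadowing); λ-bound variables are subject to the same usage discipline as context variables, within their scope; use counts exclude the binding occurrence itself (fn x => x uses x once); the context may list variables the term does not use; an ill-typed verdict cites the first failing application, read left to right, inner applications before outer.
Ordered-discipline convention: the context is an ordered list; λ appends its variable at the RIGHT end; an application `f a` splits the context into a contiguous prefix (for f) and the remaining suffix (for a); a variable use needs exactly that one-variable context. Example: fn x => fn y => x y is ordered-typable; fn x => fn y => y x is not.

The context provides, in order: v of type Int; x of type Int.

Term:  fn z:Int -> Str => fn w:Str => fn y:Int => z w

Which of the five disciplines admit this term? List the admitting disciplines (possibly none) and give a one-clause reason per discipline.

accepted by: none
use counts: v: 0×; x: 0×; z (bound): 1×; w (bound): 1×; y (bound): 0×
order of uses: z, w
typing: ill-typed: a function awaiting Int gets Str
ordered: ✗ — not simply typable
linear: ✗ — fails simple typing
affine: ✗ — a type mismatch blocks all five
relevant: ✗ — the type mismatch rejects it
unrestricted: ✗ — not simply typable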